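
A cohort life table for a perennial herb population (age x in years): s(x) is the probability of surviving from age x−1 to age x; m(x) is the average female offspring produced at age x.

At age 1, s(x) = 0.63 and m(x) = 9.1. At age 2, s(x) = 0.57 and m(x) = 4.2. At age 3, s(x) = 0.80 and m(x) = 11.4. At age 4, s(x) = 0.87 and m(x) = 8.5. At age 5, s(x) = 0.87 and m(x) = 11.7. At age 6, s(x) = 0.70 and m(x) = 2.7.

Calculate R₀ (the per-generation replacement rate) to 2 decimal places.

15.60

Survivorship from birth: l_x = s_1·s_2·…·s_x.
  l_1 = 0.63000
  l_2 = 0.35910
  l_3 = 0.28728
  l_4 = 0.24993
  l_5 = 0.21744
  l_6 = 0.15221
R₀ = Σ l_x m(x):
  age 1: 0.63000 × 9.1 = 5.7330
  age 2: 0.35910 × 4.2 = 1.5082
  age 3: 0.28728 × 11.4 = 3.2750
  age 4: 0.24993 × 8.5 = 2.1244
  age 5: 0.21744 × 11.7 = 2.5440
  age 6: 0.15221 × 2.7 = 0.4110
R₀ = 5.7330 + 1.5082 + 3.2750 + 2.1244 + 2.5440 + 0.4110 = 15.5956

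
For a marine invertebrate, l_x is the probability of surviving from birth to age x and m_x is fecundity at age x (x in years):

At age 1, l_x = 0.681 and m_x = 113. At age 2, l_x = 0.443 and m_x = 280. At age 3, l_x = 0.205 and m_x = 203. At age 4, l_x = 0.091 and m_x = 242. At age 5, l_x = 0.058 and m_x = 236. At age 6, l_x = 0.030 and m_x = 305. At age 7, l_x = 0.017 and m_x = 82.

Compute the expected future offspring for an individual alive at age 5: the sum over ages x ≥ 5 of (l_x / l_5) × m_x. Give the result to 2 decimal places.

l_5 = 0.058. Conditional survival from age 5 to x is l_x / l_5.
  x=5: (0.058/0.058) × 236 = 236.0000
  x=6: (0.030/0.058) × 305 = 157.7586
  x=7: (0.017/0.058) × 82 = 24.0345
Sum = 236.0000 + 157.7586 + 24.0345 = 417.7931

417.79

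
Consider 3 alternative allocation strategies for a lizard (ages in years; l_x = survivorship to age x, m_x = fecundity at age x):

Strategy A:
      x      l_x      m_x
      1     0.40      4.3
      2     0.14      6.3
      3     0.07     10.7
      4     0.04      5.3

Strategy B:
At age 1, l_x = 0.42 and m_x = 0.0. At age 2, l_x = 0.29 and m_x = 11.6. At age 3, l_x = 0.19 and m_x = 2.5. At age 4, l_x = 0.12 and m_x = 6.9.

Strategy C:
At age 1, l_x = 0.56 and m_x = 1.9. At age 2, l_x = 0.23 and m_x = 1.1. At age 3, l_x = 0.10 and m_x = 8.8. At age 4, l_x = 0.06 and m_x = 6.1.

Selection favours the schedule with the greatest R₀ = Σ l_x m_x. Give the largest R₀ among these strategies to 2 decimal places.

Strategy A: R₀ = 0.40×4.3 + 0.14×6.3 + 0.07×10.7 + 0.04×5.3 = 3.5630
Strategy B: R₀ = 0.42×0.0 + 0.29×11.6 + 0.19×2.5 + 0.12×6.9 = 4.6670
Strategy C: R₀ = 0.56×1.9 + 0.23×1.1 + 0.10×8.8 + 0.06×6.1 = 2.5630
Highest R₀: strategy B with 4.6670.

4.67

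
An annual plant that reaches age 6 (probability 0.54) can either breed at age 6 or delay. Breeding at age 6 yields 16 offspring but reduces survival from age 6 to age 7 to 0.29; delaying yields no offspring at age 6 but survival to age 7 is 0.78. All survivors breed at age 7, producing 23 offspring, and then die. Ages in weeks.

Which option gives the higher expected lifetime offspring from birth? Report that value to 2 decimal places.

breed at age 6: R₀ = 0.54 × (16 + 0.29 × 23) = 0.54 × 22.6700 = 12.2418
delay to age 7: R₀ = 0.54 × (0.78 × 23) = 0.54 × 17.9400 = 9.6876
Higher: breed at age 6 (12.2418).

12.24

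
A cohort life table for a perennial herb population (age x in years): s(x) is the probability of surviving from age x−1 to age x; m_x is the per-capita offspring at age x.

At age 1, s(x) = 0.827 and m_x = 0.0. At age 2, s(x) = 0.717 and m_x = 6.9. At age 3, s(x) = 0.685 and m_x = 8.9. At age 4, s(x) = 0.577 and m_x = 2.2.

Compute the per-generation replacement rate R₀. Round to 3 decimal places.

8.222

Survivorship from birth: l_x = s_1·s_2·…·s_x.
  l_1 = 0.82700
  l_2 = 0.59296
  l_3 = 0.40618
  l_4 = 0.23436
R₀ = Σ l_x m_x:
  age 1: 0.82700 × 0.0 = 0.0000
  age 2: 0.59296 × 6.9 = 4.0914
  age 3: 0.40618 × 8.9 = 3.6150
  age 4: 0.23436 × 2.2 = 0.5156
R₀ = 0.0000 + 4.0914 + 3.6150 + 0.5156 = 8.2220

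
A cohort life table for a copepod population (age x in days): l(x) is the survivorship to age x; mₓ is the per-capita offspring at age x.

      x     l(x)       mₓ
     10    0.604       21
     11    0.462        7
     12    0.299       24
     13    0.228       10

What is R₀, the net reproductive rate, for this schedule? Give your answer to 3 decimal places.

25.374

R₀ = Σ l(x) mₓ:
  age 10: 0.604 × 21 = 12.6840
  age 11: 0.462 × 7 = 3.2340
  age 12: 0.299 × 24 = 7.1760
  age 13: 0.228 × 10 = 2.2800
R₀ = 12.6840 + 3.2340 + 7.1760 + 2.2800 = 25.3740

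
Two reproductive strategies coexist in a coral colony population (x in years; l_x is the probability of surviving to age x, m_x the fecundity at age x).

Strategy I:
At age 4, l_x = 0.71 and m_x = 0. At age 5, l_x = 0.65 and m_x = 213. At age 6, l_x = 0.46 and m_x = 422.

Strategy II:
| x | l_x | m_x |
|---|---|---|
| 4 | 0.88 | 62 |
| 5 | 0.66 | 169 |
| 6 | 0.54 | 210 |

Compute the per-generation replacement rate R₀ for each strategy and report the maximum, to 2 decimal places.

Strategy I: R₀ = 0.71×0 + 0.65×213 + 0.46×422 = 332.5700
Strategy II: R₀ = 0.88×62 + 0.66×169 + 0.54×210 = 279.5000
Highest R₀: strategy I with 332.5700.

332.57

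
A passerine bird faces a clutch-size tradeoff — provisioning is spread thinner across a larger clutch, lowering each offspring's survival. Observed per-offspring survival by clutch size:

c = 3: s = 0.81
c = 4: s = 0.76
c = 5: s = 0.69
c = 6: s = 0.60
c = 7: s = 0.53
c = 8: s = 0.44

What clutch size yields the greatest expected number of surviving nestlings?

7

Expected surviving nestlings = c × s(c):
  c=3: 3 × 0.81 = 2.430
  c=4: 4 × 0.76 = 3.040
  c=5: 5 × 0.69 = 3.450
  c=6: 6 × 0.60 = 3.600
  c=7: 7 × 0.53 = 3.710
  c=8: 8 × 0.44 = 3.520
Maximum at c = 7 (3.710 surviving nestlings).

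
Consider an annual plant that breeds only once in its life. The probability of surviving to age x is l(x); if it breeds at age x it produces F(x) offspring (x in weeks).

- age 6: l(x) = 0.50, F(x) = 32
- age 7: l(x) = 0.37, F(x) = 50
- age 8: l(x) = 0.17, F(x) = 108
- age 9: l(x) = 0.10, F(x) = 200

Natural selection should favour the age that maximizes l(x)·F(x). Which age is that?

9

Expected offspring if breeding at age x = l(x) × F(x):
  age 6: 0.50 × 32 = 16.000
  age 7: 0.37 × 50 = 18.500
  age 8: 0.17 × 108 = 18.360
  age 9: 0.10 × 200 = 20.000
Maximum at age 9 (20.000).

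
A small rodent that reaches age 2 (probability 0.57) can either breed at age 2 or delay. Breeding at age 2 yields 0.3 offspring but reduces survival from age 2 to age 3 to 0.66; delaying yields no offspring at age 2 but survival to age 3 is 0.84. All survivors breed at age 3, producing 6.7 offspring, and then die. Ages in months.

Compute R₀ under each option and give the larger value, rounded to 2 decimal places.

breed at age 2: R₀ = 0.57 × (0.3 + 0.66 × 6.7) = 0.57 × 4.7220 = 2.6915
delay to age 3: R₀ = 0.57 × (0.84 × 6.7) = 0.57 × 5.6280 = 3.2080
Higher: delay to age 3 (3.2080).

3.21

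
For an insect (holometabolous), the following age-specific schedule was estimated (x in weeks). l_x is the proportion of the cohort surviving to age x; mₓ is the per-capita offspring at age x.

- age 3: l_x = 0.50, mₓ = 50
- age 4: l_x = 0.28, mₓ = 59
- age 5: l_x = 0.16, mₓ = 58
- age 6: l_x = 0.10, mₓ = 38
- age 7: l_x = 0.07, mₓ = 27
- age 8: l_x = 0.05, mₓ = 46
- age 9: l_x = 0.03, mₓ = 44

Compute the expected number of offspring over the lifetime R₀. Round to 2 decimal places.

60.11

R₀ = Σ l_x mₓ:
  age 3: 0.50 × 50 = 25.0000
  age 4: 0.28 × 59 = 16.5200
  age 5: 0.16 × 58 = 9.2800
  age 6: 0.10 × 38 = 3.8000
  age 7: 0.07 × 27 = 1.8900
  age 8: 0.05 × 46 = 2.3000
  age 9: 0.03 × 44 = 1.3200
R₀ = 25.0000 + 16.5200 + 9.2800 + 3.8000 + 1.8900 + 2.3000 + 1.3200 = 60.1100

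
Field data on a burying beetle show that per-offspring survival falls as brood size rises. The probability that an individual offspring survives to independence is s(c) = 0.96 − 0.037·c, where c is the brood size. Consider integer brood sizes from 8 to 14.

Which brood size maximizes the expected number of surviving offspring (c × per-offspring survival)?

Expected surviving offspring = c × s(c):
  c=8: 8 × 0.664 = 5.312
  c=9: 9 × 0.627 = 5.643
  c=10: 10 × 0.590 = 5.900
  c=11: 11 × 0.553 = 6.083
  c=12: 12 × 0.516 = 6.192
  c=13: 13 × 0.479 = 6.227
  c=14: 14 × 0.442 = 6.188
Maximum at c = 13 (6.227 surviving offspring).

13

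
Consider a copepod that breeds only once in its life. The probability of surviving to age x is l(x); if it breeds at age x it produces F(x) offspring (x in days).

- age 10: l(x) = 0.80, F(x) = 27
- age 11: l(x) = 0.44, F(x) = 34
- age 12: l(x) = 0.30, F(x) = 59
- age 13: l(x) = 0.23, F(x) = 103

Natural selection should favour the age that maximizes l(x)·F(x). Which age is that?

Expected offspring if breeding at age x = l(x) × F(x):
  age 10: 0.80 × 27 = 21.600
  age 11: 0.44 × 34 = 14.960
  age 12: 0.30 × 59 = 17.700
  age 13: 0.23 × 103 = 23.690
Maximum at age 13 (23.690).

13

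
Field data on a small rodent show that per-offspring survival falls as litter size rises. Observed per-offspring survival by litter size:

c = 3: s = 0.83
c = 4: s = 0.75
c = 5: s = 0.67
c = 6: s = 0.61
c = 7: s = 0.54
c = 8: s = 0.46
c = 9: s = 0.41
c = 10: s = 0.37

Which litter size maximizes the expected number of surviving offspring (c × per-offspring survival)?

7

Expected surviving offspring = c × s(c):
  c=3: 3 × 0.83 = 2.490
  c=4: 4 × 0.75 = 3.000
  c=5: 5 × 0.67 = 3.350
  c=6: 6 × 0.61 = 3.660
  c=7: 7 × 0.54 = 3.780
  c=8: 8 × 0.46 = 3.680
  c=9: 9 × 0.41 = 3.690
  c=10: 10 × 0.37 = 3.700
Maximum at c = 7 (3.780 surviving offspring).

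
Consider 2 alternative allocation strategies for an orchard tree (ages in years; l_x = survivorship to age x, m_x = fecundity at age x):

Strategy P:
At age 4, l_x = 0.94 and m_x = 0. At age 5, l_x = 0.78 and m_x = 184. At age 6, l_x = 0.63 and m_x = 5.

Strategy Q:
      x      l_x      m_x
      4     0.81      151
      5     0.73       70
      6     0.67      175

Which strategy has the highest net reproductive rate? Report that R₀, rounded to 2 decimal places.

290.66

Strategy P: R₀ = 0.94×0 + 0.78×184 + 0.63×5 = 146.6700
Strategy Q: R₀ = 0.81×151 + 0.73×70 + 0.67×175 = 290.6600
Highest R₀: strategy Q with 290.6600.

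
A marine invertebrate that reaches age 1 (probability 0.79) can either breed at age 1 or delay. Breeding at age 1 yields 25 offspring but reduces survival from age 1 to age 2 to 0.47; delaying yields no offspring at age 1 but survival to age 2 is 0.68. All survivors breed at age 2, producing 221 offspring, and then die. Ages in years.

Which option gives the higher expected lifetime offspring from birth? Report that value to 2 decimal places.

breed at age 1: R₀ = 0.79 × (25 + 0.47 × 221) = 0.79 × 128.8700 = 101.8073
delay to age 2: R₀ = 0.79 × (0.68 × 221) = 0.79 × 150.2800 = 118.7212
Higher: delay to age 2 (118.7212).

118.72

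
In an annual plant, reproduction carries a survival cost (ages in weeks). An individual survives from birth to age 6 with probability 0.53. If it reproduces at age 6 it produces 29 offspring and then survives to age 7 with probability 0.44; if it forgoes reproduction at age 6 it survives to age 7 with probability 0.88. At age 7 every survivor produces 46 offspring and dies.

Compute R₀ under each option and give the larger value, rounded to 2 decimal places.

26.10

breed at age 6: R₀ = 0.53 × (29 + 0.44 × 46) = 0.53 × 49.2400 = 26.0972
delay to age 7: R₀ = 0.53 × (0.88 × 46) = 0.53 × 40.4800 = 21.4544
Higher: breed at age 6 (26.0972).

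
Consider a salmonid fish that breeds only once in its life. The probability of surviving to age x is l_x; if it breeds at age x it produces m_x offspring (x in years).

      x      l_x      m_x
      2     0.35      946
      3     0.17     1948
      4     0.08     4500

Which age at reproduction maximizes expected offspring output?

Expected offspring if breeding at age x = l_x × m_x:
  age 2: 0.35 × 946 = 331.100
  age 3: 0.17 × 1948 = 331.160
  age 4: 0.08 × 4500 = 360.000
Maximum at age 4 (360.000).

4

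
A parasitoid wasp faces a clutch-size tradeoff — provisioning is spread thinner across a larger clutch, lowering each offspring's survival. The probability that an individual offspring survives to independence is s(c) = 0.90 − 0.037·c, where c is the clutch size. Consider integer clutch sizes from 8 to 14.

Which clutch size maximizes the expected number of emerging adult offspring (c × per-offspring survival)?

Expected emerging adult offspring = c × s(c):
  c=8: 8 × 0.604 = 4.832
  c=9: 9 × 0.567 = 5.103
  c=10: 10 × 0.530 = 5.300
  c=11: 11 × 0.493 = 5.423
  c=12: 12 × 0.456 = 5.472
  c=13: 13 × 0.419 = 5.447
  c=14: 14 × 0.382 = 5.348
Maximum at c = 12 (5.472 emerging adult offspring).

12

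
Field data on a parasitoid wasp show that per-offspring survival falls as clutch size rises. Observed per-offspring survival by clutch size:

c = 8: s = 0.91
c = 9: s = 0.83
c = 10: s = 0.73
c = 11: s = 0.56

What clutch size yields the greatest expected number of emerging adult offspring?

Expected emerging adult offspring = c × s(c):
  c=8: 8 × 0.91 = 7.280
  c=9: 9 × 0.83 = 7.470
  c=10: 10 × 0.73 = 7.300
  c=11: 11 × 0.56 = 6.160
Maximum at c = 9 (7.470 emerging adult offspring).

9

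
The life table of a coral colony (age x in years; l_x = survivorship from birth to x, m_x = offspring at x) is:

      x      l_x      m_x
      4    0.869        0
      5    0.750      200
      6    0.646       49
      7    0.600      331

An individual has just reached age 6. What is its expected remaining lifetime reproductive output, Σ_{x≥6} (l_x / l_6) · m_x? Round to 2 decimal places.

l_6 = 0.646. Conditional survival from age 6 to x is l_x / l_6.
  x=6: (0.646/0.646) × 49 = 49.0000
  x=7: (0.600/0.646) × 331 = 307.4303
Sum = 49.0000 + 307.4303 = 356.4303

356.43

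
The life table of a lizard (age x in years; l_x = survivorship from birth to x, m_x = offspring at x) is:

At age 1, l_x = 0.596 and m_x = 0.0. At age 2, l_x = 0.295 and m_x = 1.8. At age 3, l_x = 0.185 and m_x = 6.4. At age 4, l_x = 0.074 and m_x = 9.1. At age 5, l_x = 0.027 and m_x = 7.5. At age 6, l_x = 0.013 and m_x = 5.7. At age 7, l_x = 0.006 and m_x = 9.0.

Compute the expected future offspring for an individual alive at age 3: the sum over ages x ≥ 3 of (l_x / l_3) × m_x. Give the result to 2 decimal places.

11.83

l_3 = 0.185. Conditional survival from age 3 to x is l_x / l_3.
  x=3: (0.185/0.185) × 6.4 = 6.4000
  x=4: (0.074/0.185) × 9.1 = 3.6400
  x=5: (0.027/0.185) × 7.5 = 1.0946
  x=6: (0.013/0.185) × 5.7 = 0.4005
  x=7: (0.006/0.185) × 9.0 = 0.2919
Sum = 6.4000 + 3.6400 + 1.0946 + 0.4005 + 0.2919 = 11.8270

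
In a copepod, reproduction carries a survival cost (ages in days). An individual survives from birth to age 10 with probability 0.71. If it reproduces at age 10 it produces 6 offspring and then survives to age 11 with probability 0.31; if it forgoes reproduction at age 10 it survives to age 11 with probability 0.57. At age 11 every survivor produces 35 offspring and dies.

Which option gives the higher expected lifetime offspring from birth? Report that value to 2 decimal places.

14.16

breed at age 10: R₀ = 0.71 × (6 + 0.31 × 35) = 0.71 × 16.8500 = 11.9635
delay to age 11: R₀ = 0.71 × (0.57 × 35) = 0.71 × 19.9500 = 14.1645
Higher: delay to age 11 (14.1645).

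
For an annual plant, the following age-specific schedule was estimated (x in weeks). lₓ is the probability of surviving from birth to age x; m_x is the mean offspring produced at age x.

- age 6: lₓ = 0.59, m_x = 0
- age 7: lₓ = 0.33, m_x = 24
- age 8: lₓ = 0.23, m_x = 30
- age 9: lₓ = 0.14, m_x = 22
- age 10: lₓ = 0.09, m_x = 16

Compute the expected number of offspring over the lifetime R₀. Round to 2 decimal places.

R₀ = Σ lₓ m_x:
  age 6: 0.59 × 0 = 0.0000
  age 7: 0.33 × 24 = 7.9200
  age 8: 0.23 × 30 = 6.9000
  age 9: 0.14 × 22 = 3.0800
  age 10: 0.09 × 16 = 1.4400
R₀ = 0.0000 + 7.9200 + 6.9000 + 3.0800 + 1.4400 = 19.3400

19.34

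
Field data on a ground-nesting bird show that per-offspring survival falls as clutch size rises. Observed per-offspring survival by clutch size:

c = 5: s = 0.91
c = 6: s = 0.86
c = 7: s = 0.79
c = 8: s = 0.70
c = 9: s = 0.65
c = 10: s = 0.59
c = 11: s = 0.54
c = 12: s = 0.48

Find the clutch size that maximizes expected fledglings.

Expected fledglings = c × s(c):
  c=5: 5 × 0.91 = 4.550
  c=6: 6 × 0.86 = 5.160
  c=7: 7 × 0.79 = 5.530
  c=8: 8 × 0.70 = 5.600
  c=9: 9 × 0.65 = 5.850
  c=10: 10 × 0.59 = 5.900
  c=11: 11 × 0.54 = 5.940
  c=12: 12 × 0.48 = 5.760
Maximum at c = 11 (5.940 fledglings).

11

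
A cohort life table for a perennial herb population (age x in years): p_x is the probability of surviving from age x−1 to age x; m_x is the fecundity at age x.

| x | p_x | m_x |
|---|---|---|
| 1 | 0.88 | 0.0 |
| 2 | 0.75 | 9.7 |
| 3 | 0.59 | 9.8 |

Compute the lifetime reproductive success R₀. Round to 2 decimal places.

Survivorship from birth: l_x = p_1·p_2·…·p_x.
  l_1 = 0.88000
  l_2 = 0.66000
  l_3 = 0.38940
R₀ = Σ l_x m_x:
  age 1: 0.88000 × 0.0 = 0.0000
  age 2: 0.66000 × 9.7 = 6.4020
  age 3: 0.38940 × 9.8 = 3.8161
R₀ = 0.0000 + 6.4020 + 3.8161 = 10.2181

10.22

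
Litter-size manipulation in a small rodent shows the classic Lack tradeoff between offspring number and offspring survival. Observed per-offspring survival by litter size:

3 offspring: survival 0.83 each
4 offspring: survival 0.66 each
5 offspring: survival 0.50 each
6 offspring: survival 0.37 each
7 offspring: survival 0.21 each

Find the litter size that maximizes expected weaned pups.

4

Expected weaned pups = c × s(c):
  c=3: 3 × 0.83 = 2.490
  c=4: 4 × 0.66 = 2.640
  c=5: 5 × 0.50 = 2.500
  c=6: 6 × 0.37 = 2.220
  c=7: 7 × 0.21 = 1.470
Maximum at c = 4 (2.640 weaned pups).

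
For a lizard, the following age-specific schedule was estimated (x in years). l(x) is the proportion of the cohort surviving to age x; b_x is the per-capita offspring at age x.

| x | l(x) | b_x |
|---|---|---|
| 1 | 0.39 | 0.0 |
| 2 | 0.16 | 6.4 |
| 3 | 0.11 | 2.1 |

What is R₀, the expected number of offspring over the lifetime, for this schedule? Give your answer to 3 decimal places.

1.255

R₀ = Σ l(x) b_x:
  age 1: 0.39 × 0.0 = 0.0000
  age 2: 0.16 × 6.4 = 1.0240
  age 3: 0.11 × 2.1 = 0.2310
R₀ = 0.0000 + 1.0240 + 0.2310 = 1.2550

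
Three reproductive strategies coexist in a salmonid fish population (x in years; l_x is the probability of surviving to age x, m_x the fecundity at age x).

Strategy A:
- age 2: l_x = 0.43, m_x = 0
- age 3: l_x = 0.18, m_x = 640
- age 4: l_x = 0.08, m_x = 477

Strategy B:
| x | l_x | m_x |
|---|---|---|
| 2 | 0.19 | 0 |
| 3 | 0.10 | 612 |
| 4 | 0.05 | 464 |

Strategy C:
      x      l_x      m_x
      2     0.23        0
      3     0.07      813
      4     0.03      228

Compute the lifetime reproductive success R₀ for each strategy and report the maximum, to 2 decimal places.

Strategy A: R₀ = 0.43×0 + 0.18×640 + 0.08×477 = 153.3600
Strategy B: R₀ = 0.19×0 + 0.10×612 + 0.05×464 = 84.4000
Strategy C: R₀ = 0.23×0 + 0.07×813 + 0.03×228 = 63.7500
Highest R₀: strategy A with 153.3600.

153.36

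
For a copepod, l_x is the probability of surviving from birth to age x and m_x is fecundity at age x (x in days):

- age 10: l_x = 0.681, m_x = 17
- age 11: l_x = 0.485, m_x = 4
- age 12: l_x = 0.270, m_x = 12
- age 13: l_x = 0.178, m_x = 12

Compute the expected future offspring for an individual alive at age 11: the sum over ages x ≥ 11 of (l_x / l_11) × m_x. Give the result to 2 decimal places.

l_11 = 0.485. Conditional survival from age 11 to x is l_x / l_11.
  x=11: (0.485/0.485) × 4 = 4.0000
  x=12: (0.270/0.485) × 12 = 6.6804
  x=13: (0.178/0.485) × 12 = 4.4041
Sum = 4.0000 + 6.6804 + 4.4041 = 15.0845

15.08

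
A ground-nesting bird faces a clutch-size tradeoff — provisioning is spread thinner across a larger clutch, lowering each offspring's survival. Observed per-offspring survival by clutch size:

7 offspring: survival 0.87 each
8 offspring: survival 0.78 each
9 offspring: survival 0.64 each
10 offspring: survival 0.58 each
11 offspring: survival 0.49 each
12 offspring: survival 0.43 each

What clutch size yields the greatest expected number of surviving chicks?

Expected surviving chicks = c × s(c):
  c=7: 7 × 0.87 = 6.090
  c=8: 8 × 0.78 = 6.240
  c=9: 9 × 0.64 = 5.760
  c=10: 10 × 0.58 = 5.800
  c=11: 11 × 0.49 = 5.390
  c=12: 12 × 0.43 = 5.160
Maximum at c = 8 (6.240 surviving chicks).

8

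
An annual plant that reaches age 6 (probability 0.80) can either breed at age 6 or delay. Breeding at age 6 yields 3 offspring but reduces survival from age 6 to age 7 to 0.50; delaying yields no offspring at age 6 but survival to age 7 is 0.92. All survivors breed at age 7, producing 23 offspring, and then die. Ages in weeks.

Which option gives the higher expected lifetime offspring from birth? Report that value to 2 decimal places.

breed at age 6: R₀ = 0.80 × (3 + 0.50 × 23) = 0.80 × 14.5000 = 11.6000
delay to age 7: R₀ = 0.80 × (0.92 × 23) = 0.80 × 21.1600 = 16.9280
Higher: delay to age 7 (16.9280).

16.93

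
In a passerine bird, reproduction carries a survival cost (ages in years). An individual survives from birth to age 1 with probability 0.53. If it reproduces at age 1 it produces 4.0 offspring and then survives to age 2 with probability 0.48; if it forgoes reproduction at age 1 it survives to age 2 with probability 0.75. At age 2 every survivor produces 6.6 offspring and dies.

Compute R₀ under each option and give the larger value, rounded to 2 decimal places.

breed at age 1: R₀ = 0.53 × (4.0 + 0.48 × 6.6) = 0.53 × 7.1680 = 3.7990
delay to age 2: R₀ = 0.53 × (0.75 × 6.6) = 0.53 × 4.9500 = 2.6235
Higher: breed at age 1 (3.7990).

3.80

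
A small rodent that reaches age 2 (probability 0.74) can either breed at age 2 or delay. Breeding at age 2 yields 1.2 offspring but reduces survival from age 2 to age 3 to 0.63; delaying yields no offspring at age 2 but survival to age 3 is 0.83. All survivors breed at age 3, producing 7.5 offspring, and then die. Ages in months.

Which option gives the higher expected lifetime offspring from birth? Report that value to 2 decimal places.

breed at age 2: R₀ = 0.74 × (1.2 + 0.63 × 7.5) = 0.74 × 5.9250 = 4.3845
delay to age 3: R₀ = 0.74 × (0.83 × 7.5) = 0.74 × 6.2250 = 4.6065
Higher: delay to age 3 (4.6065).

4.61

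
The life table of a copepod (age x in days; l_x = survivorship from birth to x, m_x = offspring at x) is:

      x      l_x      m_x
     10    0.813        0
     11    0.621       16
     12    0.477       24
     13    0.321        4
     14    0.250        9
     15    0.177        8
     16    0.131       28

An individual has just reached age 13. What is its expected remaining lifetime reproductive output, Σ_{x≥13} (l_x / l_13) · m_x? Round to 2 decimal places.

l_13 = 0.321. Conditional survival from age 13 to x is l_x / l_13.
  x=13: (0.321/0.321) × 4 = 4.0000
  x=14: (0.250/0.321) × 9 = 7.0093
  x=15: (0.177/0.321) × 8 = 4.4112
  x=16: (0.131/0.321) × 28 = 11.4268
Sum = 4.0000 + 7.0093 + 4.4112 + 11.4268 = 26.8474

26.85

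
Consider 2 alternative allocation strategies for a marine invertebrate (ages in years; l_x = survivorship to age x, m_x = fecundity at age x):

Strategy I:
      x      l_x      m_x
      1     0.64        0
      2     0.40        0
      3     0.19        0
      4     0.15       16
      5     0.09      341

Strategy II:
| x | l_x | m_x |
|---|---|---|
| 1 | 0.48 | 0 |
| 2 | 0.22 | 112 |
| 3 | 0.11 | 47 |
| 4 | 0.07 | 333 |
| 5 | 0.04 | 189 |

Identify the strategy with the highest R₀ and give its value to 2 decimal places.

Strategy I: R₀ = 0.64×0 + 0.40×0 + 0.19×0 + 0.15×16 + 0.09×341 = 33.0900
Strategy II: R₀ = 0.48×0 + 0.22×112 + 0.11×47 + 0.07×333 + 0.04×189 = 60.6800
Highest R₀: strategy II with 60.6800.

60.68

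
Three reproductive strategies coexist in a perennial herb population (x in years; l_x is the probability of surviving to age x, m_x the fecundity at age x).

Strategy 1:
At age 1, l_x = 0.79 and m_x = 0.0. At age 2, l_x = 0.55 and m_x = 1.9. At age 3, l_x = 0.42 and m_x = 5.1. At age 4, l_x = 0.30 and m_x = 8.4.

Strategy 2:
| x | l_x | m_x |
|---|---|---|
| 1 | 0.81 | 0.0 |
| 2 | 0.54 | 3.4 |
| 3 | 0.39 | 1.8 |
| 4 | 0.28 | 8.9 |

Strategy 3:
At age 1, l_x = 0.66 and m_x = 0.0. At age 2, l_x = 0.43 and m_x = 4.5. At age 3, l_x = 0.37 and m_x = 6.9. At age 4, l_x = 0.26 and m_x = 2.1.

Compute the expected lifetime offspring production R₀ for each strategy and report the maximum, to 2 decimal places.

5.71

Strategy 1: R₀ = 0.79×0.0 + 0.55×1.9 + 0.42×5.1 + 0.30×8.4 = 5.7070
Strategy 2: R₀ = 0.81×0.0 + 0.54×3.4 + 0.39×1.8 + 0.28×8.9 = 5.0300
Strategy 3: R₀ = 0.66×0.0 + 0.43×4.5 + 0.37×6.9 + 0.26×2.1 = 5.0340
Highest R₀: strategy 1 with 5.7070.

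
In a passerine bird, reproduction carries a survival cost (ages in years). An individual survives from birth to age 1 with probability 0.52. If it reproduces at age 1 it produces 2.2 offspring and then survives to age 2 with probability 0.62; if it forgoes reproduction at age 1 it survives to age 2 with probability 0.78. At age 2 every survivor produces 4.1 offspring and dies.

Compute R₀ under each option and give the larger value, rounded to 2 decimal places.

breed at age 1: R₀ = 0.52 × (2.2 + 0.62 × 4.1) = 0.52 × 4.7420 = 2.4658
delay to age 2: R₀ = 0.52 × (0.78 × 4.1) = 0.52 × 3.1980 = 1.6630
Higher: breed at age 1 (2.4658).

2.47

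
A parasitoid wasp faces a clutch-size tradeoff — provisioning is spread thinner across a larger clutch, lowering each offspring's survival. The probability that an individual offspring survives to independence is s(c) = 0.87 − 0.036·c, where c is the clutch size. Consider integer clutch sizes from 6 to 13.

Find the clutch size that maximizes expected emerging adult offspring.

Expected emerging adult offspring = c × s(c):
  c=6: 6 × 0.654 = 3.924
  c=7: 7 × 0.618 = 4.326
  c=8: 8 × 0.582 = 4.656
  c=9: 9 × 0.546 = 4.914
  c=10: 10 × 0.510 = 5.100
  c=11: 11 × 0.474 = 5.214
  c=12: 12 × 0.438 = 5.256
  c=13: 13 × 0.402 = 5.226
Maximum at c = 12 (5.256 emerging adult offspring).

12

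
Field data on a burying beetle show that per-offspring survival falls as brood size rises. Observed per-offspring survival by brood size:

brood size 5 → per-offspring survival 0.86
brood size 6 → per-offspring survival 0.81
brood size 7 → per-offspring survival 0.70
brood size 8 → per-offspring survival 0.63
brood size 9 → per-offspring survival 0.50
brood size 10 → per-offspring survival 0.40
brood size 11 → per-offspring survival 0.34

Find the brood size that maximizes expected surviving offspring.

Expected surviving offspring = c × s(c):
  c=5: 5 × 0.86 = 4.300
  c=6: 6 × 0.81 = 4.860
  c=7: 7 × 0.70 = 4.900
  c=8: 8 × 0.63 = 5.040
  c=9: 9 × 0.50 = 4.500
  c=10: 10 × 0.40 = 4.000
  c=11: 11 × 0.34 = 3.740
Maximum at c = 8 (5.040 surviving offspring).

8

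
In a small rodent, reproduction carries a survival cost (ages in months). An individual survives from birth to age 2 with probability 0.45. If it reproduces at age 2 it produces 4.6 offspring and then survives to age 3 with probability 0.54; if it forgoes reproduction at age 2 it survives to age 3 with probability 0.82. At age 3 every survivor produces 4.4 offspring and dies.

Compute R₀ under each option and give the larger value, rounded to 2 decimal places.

breed at age 2: R₀ = 0.45 × (4.6 + 0.54 × 4.4) = 0.45 × 6.9760 = 3.1392
delay to age 3: R₀ = 0.45 × (0.82 × 4.4) = 0.45 × 3.6080 = 1.6236
Higher: breed at age 2 (3.1392).

3.14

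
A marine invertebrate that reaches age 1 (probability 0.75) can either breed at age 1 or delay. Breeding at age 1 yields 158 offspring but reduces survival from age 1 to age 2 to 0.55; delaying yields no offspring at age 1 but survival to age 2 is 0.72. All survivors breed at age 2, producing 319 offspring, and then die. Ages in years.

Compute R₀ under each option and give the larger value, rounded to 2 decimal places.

breed at age 1: R₀ = 0.75 × (158 + 0.55 × 319) = 0.75 × 333.4500 = 250.0875
delay to age 2: R₀ = 0.75 × (0.72 × 319) = 0.75 × 229.6800 = 172.2600
Higher: breed at age 1 (250.0875).

250.09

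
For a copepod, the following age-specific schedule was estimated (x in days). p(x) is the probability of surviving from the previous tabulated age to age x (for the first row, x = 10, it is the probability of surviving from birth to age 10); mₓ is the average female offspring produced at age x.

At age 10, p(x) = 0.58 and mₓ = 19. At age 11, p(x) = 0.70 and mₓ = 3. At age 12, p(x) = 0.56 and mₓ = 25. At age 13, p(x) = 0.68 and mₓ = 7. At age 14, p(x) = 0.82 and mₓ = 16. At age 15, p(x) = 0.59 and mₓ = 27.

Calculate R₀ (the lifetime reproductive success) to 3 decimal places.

Survivorship from birth: l_x = p_10·p_11·…·p_x.
  l_10 = 0.58000
  l_11 = 0.40600
  l_12 = 0.22736
  l_13 = 0.15460
  l_14 = 0.12678
  l_15 = 0.07480
R₀ = Σ l_x mₓ:
  age 10: 0.58000 × 19 = 11.0200
  age 11: 0.40600 × 3 = 1.2180
  age 12: 0.22736 × 25 = 5.6840
  age 13: 0.15460 × 7 = 1.0822
  age 14: 0.12678 × 16 = 2.0285
  age 15: 0.07480 × 27 = 2.0196
R₀ = 11.0200 + 1.2180 + 5.6840 + 1.0822 + 2.0285 + 2.0196 = 23.0523

23.052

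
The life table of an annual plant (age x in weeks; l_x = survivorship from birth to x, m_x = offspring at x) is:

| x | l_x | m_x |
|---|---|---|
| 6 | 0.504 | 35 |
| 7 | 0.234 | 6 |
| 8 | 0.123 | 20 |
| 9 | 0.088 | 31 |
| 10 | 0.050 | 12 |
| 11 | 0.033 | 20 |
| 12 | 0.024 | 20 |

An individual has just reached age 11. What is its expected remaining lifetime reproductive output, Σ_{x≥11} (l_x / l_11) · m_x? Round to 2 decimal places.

l_11 = 0.033. Conditional survival from age 11 to x is l_x / l_11.
  x=11: (0.033/0.033) × 20 = 20.0000
  x=12: (0.024/0.033) × 20 = 14.5455
Sum = 20.0000 + 14.5455 = 34.5455

34.55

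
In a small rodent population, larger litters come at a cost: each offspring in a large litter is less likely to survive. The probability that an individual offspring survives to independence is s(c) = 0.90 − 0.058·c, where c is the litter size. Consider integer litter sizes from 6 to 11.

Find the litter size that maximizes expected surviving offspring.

Expected surviving offspring = c × s(c):
  c=6: 6 × 0.552 = 3.312
  c=7: 7 × 0.494 = 3.458
  c=8: 8 × 0.436 = 3.488
  c=9: 9 × 0.378 = 3.402
  c=10: 10 × 0.320 = 3.200
  c=11: 11 × 0.262 = 2.882
Maximum at c = 8 (3.488 surviving offspring).

8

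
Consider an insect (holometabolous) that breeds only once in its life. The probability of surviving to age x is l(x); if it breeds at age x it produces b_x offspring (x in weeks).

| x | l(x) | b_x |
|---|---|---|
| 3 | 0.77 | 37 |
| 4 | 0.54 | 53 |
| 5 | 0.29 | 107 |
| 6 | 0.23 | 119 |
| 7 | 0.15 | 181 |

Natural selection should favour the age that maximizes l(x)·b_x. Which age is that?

Expected offspring if breeding at age x = l(x) × b_x:
  age 3: 0.77 × 37 = 28.490
  age 4: 0.54 × 53 = 28.620
  age 5: 0.29 × 107 = 31.030
  age 6: 0.23 × 119 = 27.370
  age 7: 0.15 × 181 = 27.150
Maximum at age 5 (31.030).

5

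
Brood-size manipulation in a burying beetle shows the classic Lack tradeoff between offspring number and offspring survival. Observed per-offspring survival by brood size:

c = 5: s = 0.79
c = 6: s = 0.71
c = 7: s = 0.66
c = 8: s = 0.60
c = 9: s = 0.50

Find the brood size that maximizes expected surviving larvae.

8

Expected surviving larvae = c × s(c):
  c=5: 5 × 0.79 = 3.950
  c=6: 6 × 0.71 = 4.260
  c=7: 7 × 0.66 = 4.620
  c=8: 8 × 0.60 = 4.800
  c=9: 9 × 0.50 = 4.500
Maximum at c = 8 (4.800 surviving larvae).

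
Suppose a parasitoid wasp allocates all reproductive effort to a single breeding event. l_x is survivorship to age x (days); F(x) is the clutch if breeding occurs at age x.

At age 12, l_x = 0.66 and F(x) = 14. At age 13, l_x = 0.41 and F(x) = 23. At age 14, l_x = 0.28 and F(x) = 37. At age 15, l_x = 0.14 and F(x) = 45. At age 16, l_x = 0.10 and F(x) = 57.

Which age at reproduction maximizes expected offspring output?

Expected offspring if breeding at age x = l_x × F(x):
  age 12: 0.66 × 14 = 9.240
  age 13: 0.41 × 23 = 9.430
  age 14: 0.28 × 37 = 10.360
  age 15: 0.14 × 45 = 6.300
  age 16: 0.10 × 57 = 5.700
Maximum at age 14 (10.360).

14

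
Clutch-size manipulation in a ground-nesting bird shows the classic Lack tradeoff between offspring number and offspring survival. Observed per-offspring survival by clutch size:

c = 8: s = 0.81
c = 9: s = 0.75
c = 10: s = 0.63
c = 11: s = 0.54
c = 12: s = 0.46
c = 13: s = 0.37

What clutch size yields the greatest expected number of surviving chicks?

Expected surviving chicks = c × s(c):
  c=8: 8 × 0.81 = 6.480
  c=9: 9 × 0.75 = 6.750
  c=10: 10 × 0.63 = 6.300
  c=11: 11 × 0.54 = 5.940
  c=12: 12 × 0.46 = 5.520
  c=13: 13 × 0.37 = 4.810
Maximum at c = 9 (6.750 surviving chicks).

9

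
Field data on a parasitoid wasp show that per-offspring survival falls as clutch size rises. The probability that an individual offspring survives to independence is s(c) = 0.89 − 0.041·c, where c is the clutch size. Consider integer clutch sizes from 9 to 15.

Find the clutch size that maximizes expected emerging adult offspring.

Expected emerging adult offspring = c × s(c):
  c=9: 9 × 0.521 = 4.689
  c=10: 10 × 0.480 = 4.800
  c=11: 11 × 0.439 = 4.829
  c=12: 12 × 0.398 = 4.776
  c=13: 13 × 0.357 = 4.641
  c=14: 14 × 0.316 = 4.424
  c=15: 15 × 0.275 = 4.125
Maximum at c = 11 (4.829 emerging adult offspring).

11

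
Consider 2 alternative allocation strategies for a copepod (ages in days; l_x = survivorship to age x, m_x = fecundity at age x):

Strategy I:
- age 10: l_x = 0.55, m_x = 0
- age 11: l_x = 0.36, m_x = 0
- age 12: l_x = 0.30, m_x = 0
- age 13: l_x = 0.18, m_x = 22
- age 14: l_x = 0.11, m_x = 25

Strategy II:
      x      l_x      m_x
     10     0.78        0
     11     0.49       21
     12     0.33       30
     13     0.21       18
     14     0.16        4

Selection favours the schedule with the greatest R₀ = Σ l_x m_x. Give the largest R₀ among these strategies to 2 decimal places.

Strategy I: R₀ = 0.55×0 + 0.36×0 + 0.30×0 + 0.18×22 + 0.11×25 = 6.7100
Strategy II: R₀ = 0.78×0 + 0.49×21 + 0.33×30 + 0.21×18 + 0.16×4 = 24.6100
Highest R₀: strategy II with 24.6100.

24.61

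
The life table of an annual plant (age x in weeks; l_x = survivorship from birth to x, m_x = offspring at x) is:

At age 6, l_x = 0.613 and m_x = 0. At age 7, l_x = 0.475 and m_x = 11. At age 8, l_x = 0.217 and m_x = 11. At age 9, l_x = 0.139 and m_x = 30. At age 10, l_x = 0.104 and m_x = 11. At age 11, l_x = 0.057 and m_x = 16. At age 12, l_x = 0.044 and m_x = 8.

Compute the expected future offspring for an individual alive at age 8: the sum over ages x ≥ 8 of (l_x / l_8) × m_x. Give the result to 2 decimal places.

41.31

l_8 = 0.217. Conditional survival from age 8 to x is l_x / l_8.
  x=8: (0.217/0.217) × 11 = 11.0000
  x=9: (0.139/0.217) × 30 = 19.2166
  x=10: (0.104/0.217) × 11 = 5.2719
  x=11: (0.057/0.217) × 16 = 4.2028
  x=12: (0.044/0.217) × 8 = 1.6221
Sum = 11.0000 + 19.2166 + 5.2719 + 4.2028 + 1.6221 = 41.3134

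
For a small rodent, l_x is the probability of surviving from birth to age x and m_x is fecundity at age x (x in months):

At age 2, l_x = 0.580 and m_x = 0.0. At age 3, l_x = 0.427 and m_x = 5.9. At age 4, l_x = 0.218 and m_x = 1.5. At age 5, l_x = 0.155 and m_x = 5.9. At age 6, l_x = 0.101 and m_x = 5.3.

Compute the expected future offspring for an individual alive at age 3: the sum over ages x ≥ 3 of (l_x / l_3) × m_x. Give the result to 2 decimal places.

l_3 = 0.427. Conditional survival from age 3 to x is l_x / l_3.
  x=3: (0.427/0.427) × 5.9 = 5.9000
  x=4: (0.218/0.427) × 1.5 = 0.7658
  x=5: (0.155/0.427) × 5.9 = 2.1417
  x=6: (0.101/0.427) × 5.3 = 1.2536
Sum = 5.9000 + 0.7658 + 2.1417 + 1.2536 = 10.0611

10.06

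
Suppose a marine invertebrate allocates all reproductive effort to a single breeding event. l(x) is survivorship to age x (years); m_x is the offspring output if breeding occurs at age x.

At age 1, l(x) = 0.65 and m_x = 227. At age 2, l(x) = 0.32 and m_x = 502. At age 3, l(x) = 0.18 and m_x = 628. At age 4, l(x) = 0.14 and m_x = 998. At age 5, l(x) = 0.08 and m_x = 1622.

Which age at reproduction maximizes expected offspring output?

Expected offspring if breeding at age x = l(x) × m_x:
  age 1: 0.65 × 227 = 147.550
  age 2: 0.32 × 502 = 160.640
  age 3: 0.18 × 628 = 113.040
  age 4: 0.14 × 998 = 139.720
  age 5: 0.08 × 1622 = 129.760
Maximum at age 2 (160.640).

2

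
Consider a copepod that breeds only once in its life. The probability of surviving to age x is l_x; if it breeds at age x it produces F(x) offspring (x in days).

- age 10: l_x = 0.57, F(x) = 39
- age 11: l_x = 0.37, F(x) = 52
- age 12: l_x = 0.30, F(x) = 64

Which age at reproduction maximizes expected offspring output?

Expected offspring if breeding at age x = l_x × F(x):
  age 10: 0.57 × 39 = 22.230
  age 11: 0.37 × 52 = 19.240
  age 12: 0.30 × 64 = 19.200
Maximum at age 10 (22.230).

10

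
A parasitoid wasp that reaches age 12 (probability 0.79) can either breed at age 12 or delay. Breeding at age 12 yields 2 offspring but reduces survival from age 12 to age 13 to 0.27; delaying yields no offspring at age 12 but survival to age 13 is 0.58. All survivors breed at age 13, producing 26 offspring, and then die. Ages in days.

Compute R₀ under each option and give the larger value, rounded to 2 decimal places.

11.91

breed at age 12: R₀ = 0.79 × (2 + 0.27 × 26) = 0.79 × 9.0200 = 7.1258
delay to age 13: R₀ = 0.79 × (0.58 × 26) = 0.79 × 15.0800 = 11.9132
Higher: delay to age 13 (11.9132).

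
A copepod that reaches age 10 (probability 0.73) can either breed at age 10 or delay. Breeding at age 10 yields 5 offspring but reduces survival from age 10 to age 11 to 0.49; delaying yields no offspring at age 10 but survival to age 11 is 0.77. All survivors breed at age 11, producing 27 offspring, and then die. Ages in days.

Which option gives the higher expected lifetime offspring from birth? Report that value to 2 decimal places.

15.18

breed at age 10: R₀ = 0.73 × (5 + 0.49 × 27) = 0.73 × 18.2300 = 13.3079
delay to age 11: R₀ = 0.73 × (0.77 × 27) = 0.73 × 20.7900 = 15.1767
Higher: delay to age 11 (15.1767).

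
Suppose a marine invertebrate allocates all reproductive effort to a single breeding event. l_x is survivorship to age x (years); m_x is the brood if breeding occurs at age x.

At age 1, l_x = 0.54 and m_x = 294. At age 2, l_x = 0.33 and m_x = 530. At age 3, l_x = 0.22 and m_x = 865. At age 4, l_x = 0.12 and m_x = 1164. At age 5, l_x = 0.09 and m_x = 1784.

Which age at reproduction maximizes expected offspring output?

3

Expected offspring if breeding at age x = l_x × m_x:
  age 1: 0.54 × 294 = 158.760
  age 2: 0.33 × 530 = 174.900
  age 3: 0.22 × 865 = 190.300
  age 4: 0.12 × 1164 = 139.680
  age 5: 0.09 × 1784 = 160.560
Maximum at age 3 (190.300).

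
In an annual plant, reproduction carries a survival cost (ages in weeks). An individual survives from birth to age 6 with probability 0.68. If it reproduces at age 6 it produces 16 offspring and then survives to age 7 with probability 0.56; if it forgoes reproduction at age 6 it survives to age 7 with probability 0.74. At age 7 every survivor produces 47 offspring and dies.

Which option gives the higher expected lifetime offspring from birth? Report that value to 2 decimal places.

28.78

breed at age 6: R₀ = 0.68 × (16 + 0.56 × 47) = 0.68 × 42.3200 = 28.7776
delay to age 7: R₀ = 0.68 × (0.74 × 47) = 0.68 × 34.7800 = 23.6504
Higher: breed at age 6 (28.7776).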